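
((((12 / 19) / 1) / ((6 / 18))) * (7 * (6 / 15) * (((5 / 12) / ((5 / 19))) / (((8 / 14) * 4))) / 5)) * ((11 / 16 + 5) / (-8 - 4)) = -4459 / 12800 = -0.35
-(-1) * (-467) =-467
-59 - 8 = -67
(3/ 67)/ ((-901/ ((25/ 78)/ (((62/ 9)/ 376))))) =-21150/ 24327901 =-0.00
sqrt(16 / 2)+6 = 2*sqrt(2)+6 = 8.83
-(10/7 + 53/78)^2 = -4.44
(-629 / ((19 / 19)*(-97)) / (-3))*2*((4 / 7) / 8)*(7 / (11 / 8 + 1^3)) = -5032 / 5529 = -0.91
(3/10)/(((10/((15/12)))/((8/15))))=1/50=0.02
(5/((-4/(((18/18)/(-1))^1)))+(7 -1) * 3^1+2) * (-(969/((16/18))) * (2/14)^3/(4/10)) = -3706425/21952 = -168.84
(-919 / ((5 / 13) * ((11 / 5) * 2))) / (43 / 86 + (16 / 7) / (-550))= -1095.19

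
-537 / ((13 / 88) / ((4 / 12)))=-15752 / 13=-1211.69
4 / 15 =0.27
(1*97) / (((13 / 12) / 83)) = 7431.69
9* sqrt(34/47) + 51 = 9* sqrt(1598)/47 + 51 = 58.65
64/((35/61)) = 3904/35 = 111.54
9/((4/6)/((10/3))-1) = -45/4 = -11.25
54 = 54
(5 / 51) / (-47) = -5 / 2397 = -0.00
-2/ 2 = -1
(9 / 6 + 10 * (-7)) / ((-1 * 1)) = 137 / 2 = 68.50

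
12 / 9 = 4 / 3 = 1.33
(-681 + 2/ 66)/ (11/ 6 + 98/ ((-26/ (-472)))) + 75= 114017303/ 1528021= 74.62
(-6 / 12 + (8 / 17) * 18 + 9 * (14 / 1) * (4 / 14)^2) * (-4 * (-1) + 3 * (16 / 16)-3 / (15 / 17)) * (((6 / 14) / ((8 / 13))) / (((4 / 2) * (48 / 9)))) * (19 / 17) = 17386083 / 3625216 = 4.80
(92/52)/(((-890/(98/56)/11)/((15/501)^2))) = -8855/258140584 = -0.00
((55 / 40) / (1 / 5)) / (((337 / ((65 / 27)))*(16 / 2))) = 3575 / 582336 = 0.01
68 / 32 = 17 / 8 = 2.12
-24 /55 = -0.44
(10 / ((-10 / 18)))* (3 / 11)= -54 / 11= -4.91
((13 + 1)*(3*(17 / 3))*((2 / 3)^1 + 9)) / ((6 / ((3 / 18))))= 3451 / 54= 63.91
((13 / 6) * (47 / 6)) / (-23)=-611 / 828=-0.74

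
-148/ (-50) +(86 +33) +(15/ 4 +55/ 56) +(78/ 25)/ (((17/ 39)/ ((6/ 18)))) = 3072057/ 23800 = 129.08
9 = 9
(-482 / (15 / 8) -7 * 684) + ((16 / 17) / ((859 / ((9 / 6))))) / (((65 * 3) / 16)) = -2873251156 / 569517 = -5045.07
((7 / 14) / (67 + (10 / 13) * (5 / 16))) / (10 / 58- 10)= -0.00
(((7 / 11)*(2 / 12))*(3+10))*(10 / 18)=455 / 594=0.77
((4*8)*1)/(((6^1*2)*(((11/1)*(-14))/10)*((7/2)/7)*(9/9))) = -80/231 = -0.35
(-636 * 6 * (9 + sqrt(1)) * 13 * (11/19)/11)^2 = 246095366400/361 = 681704616.07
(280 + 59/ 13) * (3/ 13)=11097/ 169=65.66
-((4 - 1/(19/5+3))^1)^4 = -294499921/1336336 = -220.38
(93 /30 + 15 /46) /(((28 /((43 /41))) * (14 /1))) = 8471 /924140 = 0.01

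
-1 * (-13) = 13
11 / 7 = 1.57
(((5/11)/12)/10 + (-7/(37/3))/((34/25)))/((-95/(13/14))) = 892723/220854480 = 0.00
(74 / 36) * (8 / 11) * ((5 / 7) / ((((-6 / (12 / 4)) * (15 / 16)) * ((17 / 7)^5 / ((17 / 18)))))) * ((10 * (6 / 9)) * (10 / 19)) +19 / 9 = 26580334771 / 12725343081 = 2.09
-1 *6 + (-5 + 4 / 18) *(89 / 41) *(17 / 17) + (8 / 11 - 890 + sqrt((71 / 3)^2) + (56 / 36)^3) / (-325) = -1465967024 / 106853175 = -13.72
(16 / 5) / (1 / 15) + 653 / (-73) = 2851 / 73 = 39.05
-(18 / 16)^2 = -81 / 64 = -1.27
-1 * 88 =-88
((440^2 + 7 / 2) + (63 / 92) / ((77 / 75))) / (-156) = -65309139 / 52624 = -1241.05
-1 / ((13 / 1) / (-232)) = 232 / 13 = 17.85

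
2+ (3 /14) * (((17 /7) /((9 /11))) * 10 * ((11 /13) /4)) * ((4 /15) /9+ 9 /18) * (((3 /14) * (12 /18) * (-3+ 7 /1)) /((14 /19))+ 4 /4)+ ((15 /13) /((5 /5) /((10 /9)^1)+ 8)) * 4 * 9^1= 4759807555 /600038712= 7.93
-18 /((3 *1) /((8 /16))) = -3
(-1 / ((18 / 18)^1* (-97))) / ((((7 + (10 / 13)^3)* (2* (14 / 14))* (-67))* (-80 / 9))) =19773 / 17031539360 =0.00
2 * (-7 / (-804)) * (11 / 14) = 11 / 804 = 0.01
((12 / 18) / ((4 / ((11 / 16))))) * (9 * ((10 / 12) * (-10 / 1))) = -275 / 32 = -8.59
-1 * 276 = -276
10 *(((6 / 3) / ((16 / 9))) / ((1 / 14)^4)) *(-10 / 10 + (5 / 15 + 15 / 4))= 1332555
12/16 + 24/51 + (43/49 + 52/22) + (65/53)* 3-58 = -96853859/1942556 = -49.86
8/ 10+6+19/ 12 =503/ 60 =8.38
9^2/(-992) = -81/992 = -0.08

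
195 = 195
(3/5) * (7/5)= 21/25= 0.84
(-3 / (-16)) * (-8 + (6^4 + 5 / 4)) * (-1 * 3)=-46413 / 64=-725.20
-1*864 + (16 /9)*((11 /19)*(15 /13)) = -639344 /741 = -862.81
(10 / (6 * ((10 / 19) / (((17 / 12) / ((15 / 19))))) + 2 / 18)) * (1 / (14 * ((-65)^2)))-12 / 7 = -1047781947 / 611238355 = -1.71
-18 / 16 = -9 / 8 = -1.12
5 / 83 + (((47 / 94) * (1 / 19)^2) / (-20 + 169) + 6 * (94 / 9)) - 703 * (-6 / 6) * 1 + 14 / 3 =20636472833 / 26786922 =770.39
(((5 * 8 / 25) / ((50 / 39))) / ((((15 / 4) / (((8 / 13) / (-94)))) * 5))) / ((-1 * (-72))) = -8 / 1321875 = -0.00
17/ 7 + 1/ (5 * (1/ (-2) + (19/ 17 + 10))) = 30923/ 12635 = 2.45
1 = 1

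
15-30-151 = -166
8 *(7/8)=7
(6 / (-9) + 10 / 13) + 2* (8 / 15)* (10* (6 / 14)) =1276 / 273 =4.67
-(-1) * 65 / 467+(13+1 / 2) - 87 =-68519 / 934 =-73.36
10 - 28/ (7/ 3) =-2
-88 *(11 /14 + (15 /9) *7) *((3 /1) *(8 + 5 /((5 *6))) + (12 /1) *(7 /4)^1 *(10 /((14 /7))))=-425722 /3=-141907.33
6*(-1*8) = -48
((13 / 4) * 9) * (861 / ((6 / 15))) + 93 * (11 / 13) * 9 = 6621561 / 104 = 63668.86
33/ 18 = 11/ 6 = 1.83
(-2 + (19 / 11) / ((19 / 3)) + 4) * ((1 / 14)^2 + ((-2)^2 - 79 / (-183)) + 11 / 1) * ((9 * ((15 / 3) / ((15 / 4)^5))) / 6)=70871936 / 199739925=0.35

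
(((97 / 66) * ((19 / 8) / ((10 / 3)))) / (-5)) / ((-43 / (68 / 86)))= 31331 / 8135600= 0.00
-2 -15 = -17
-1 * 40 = -40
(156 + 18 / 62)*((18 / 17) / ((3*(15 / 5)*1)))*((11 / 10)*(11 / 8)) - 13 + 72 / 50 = 16.25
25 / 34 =0.74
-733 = -733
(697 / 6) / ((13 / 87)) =777.42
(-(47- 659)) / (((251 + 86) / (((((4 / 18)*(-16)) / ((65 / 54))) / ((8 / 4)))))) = -58752 / 21905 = -2.68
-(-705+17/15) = 10558/15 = 703.87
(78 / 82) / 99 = 13 / 1353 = 0.01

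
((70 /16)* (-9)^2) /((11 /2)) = 2835 /44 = 64.43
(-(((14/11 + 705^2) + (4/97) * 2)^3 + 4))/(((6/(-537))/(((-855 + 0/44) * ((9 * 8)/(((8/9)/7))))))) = -12942963227545547173842895623448695/2429535526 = -5327340592073954786797753.00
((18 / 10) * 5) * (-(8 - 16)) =72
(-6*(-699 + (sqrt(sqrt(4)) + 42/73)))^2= 93581311788/5329 - 3670920*sqrt(2)/73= 17489648.12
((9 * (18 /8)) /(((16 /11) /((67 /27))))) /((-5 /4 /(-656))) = 90651 /5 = 18130.20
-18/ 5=-3.60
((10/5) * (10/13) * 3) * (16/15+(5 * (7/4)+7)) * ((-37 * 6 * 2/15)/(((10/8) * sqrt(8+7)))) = -597328 * sqrt(15)/4875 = -474.55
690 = 690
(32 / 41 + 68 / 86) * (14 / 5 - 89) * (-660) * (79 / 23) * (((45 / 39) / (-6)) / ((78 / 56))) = -290492448400 / 6852781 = -42390.45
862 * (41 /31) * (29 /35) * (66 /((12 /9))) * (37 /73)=1877137317 /79205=23699.73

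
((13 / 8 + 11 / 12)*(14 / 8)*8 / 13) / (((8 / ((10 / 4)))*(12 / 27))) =6405 / 3328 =1.92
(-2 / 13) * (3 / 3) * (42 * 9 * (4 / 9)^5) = -1.01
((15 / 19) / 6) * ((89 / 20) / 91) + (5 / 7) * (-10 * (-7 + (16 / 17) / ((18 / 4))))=48.51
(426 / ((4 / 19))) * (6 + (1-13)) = -12141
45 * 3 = 135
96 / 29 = 3.31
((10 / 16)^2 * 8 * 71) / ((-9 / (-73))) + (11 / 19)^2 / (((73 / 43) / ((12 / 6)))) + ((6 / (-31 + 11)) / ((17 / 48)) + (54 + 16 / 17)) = 299036651363 / 161280360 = 1854.14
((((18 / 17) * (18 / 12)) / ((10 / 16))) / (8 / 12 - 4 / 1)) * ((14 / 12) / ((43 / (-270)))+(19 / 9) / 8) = 196767 / 36550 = 5.38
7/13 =0.54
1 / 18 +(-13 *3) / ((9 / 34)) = -2651 / 18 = -147.28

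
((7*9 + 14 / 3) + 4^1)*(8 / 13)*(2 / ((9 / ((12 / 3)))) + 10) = 168560 / 351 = 480.23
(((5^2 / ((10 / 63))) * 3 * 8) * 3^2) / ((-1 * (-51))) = 11340 / 17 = 667.06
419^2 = 175561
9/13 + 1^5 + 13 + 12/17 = 3403/221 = 15.40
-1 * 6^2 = -36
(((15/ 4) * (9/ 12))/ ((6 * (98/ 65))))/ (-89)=-975/ 279104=-0.00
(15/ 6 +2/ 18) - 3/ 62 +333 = 93622/ 279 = 335.56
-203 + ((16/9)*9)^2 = 53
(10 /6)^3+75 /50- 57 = -2747 /54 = -50.87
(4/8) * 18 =9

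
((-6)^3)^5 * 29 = -13635364552704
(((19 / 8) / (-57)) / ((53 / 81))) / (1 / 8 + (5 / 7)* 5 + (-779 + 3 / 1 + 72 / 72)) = 189 / 2289229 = 0.00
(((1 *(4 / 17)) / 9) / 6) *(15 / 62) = 5 / 4743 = 0.00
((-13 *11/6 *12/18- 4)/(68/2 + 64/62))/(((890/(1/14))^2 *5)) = -5549/7587145692000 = -0.00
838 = 838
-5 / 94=-0.05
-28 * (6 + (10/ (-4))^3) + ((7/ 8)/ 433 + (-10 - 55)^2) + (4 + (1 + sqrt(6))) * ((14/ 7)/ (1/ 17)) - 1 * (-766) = 34 * sqrt(6) + 18811259/ 3464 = 5513.78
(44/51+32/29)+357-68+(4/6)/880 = 63116551/216920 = 290.97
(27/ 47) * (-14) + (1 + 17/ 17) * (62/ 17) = -598/ 799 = -0.75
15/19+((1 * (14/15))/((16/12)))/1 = 283/190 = 1.49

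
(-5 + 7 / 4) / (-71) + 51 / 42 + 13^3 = 4370141 / 1988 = 2198.26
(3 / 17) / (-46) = -3 / 782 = -0.00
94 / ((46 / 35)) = 1645 / 23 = 71.52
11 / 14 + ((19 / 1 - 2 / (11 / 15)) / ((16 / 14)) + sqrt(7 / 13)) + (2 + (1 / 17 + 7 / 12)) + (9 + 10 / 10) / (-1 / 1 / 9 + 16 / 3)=sqrt(91) / 13 + 28912957 / 1476552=20.32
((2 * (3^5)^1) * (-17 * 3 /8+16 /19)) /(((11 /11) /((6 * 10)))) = -161339.21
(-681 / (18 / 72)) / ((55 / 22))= -5448 / 5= -1089.60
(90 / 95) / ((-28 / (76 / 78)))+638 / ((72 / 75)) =725689 / 1092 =664.55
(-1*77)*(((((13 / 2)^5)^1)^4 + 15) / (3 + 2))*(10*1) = -1463382210665822767892957 / 524288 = -2791180058795590911.66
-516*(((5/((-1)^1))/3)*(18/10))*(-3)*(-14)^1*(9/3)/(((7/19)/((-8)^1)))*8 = -33882624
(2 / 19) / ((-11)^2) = 2 / 2299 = 0.00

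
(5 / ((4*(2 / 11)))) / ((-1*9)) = -55 / 72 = -0.76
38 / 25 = 1.52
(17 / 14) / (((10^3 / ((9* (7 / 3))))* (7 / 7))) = 51 / 2000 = 0.03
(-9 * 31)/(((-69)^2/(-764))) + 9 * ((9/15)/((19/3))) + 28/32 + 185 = 231.50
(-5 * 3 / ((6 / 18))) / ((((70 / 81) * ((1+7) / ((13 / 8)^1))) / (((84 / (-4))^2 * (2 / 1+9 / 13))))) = -1607445 / 128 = -12558.16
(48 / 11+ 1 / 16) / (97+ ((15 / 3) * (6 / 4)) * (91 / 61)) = 0.04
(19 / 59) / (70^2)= 0.00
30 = 30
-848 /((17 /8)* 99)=-6784 /1683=-4.03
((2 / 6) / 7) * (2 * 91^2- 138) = 16424 / 21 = 782.10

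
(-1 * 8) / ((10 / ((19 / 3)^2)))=-1444 / 45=-32.09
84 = 84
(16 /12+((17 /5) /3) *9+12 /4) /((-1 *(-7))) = 218 /105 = 2.08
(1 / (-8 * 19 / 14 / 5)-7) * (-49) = 27783 / 76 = 365.57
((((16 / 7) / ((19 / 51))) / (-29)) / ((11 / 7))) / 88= -102 / 66671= -0.00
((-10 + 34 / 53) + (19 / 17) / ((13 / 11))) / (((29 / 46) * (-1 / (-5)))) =-22663970 / 339677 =-66.72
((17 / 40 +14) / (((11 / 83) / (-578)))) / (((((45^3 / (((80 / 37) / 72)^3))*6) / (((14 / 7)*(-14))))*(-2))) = -193766986 / 4441648360545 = -0.00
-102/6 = -17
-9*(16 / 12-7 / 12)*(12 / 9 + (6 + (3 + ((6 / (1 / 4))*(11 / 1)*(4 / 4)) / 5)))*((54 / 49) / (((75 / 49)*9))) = -34.09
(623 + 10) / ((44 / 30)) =9495 / 22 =431.59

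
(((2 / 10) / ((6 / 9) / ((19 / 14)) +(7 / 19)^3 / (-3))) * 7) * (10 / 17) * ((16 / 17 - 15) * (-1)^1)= 3278602 / 134385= 24.40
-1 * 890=-890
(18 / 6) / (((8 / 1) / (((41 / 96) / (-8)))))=-41 / 2048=-0.02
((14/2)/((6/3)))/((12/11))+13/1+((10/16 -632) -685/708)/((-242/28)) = 15312629/171336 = 89.37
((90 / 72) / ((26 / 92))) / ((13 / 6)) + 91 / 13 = 1528 / 169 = 9.04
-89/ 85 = -1.05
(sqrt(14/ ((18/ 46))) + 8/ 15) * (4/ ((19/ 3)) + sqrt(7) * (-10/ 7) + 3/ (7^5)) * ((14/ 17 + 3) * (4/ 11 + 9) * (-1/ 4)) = -1339 * (8 + 5 * sqrt(322)) * (201741-456190 * sqrt(7))/ 716583252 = 183.56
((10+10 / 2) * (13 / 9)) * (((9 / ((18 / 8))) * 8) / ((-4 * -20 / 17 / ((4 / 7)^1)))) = 1768 / 21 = 84.19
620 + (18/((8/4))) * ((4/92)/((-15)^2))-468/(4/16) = -719899/575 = -1252.00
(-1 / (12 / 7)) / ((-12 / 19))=133 / 144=0.92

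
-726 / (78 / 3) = -363 / 13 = -27.92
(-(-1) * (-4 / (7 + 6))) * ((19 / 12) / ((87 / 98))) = -1862 / 3393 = -0.55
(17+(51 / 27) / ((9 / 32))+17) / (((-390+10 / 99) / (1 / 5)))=-18139 / 868500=-0.02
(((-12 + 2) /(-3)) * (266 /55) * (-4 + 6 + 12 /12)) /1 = 532 /11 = 48.36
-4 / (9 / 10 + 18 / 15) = -40 / 21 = -1.90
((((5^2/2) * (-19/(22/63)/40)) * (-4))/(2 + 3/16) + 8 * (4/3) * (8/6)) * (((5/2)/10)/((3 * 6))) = 2243/3564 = 0.63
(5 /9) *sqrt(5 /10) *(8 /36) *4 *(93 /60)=31 *sqrt(2) /81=0.54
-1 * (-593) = 593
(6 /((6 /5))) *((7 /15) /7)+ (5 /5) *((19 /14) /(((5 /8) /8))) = 1859 /105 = 17.70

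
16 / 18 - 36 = -316 / 9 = -35.11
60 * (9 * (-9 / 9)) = -540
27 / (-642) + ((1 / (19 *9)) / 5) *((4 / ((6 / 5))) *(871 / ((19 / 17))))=6249673 / 2085858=3.00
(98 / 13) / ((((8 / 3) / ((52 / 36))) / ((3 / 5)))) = 49 / 20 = 2.45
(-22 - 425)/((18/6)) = -149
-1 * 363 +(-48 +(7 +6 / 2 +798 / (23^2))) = -211331 / 529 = -399.49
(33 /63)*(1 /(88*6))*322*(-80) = -230 /9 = -25.56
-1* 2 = -2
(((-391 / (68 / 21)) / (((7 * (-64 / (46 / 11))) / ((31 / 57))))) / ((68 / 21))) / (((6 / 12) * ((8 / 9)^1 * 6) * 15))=344379 / 72765440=0.00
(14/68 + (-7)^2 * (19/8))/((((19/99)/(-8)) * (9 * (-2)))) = 174405/646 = 269.98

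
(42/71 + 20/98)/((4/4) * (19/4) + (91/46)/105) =3819840/22895299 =0.17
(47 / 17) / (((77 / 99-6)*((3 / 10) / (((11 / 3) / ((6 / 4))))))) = -220 / 51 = -4.31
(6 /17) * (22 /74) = 66 /629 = 0.10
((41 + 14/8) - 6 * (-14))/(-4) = -31.69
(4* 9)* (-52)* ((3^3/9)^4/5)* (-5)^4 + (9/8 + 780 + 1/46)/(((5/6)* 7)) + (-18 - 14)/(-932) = -2031475363753/107180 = -18953866.05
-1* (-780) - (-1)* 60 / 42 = 5470 / 7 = 781.43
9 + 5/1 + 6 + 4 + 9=33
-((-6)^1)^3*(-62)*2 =-26784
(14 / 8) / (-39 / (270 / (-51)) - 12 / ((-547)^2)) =31416945 / 132249658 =0.24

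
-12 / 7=-1.71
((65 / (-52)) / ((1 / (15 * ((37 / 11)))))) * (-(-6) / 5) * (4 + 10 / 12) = -16095 / 44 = -365.80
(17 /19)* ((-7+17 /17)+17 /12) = -935 /228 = -4.10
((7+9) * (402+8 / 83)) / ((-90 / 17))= -4538864 / 3735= -1215.22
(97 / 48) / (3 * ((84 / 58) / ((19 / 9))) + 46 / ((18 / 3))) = 53447 / 257200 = 0.21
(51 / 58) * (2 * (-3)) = -153 / 29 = -5.28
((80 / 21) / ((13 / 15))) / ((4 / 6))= 600 / 91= 6.59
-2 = -2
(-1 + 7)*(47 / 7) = 282 / 7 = 40.29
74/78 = 37/39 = 0.95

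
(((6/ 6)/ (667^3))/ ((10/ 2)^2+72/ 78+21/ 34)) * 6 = 2652/ 3481068236953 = 0.00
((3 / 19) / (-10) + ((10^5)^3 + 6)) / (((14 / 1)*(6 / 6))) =190000000000001137 / 2660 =71428571428571.86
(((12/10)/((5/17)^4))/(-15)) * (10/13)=-334084/40625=-8.22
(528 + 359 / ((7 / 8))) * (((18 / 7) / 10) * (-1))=-59112 / 245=-241.27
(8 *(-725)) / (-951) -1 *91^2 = -7869431 / 951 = -8274.90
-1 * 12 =-12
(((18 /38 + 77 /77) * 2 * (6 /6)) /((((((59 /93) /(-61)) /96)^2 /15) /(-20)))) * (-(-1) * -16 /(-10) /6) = -1328758474014720 /66139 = -20090392567.39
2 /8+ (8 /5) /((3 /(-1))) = -17 /60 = -0.28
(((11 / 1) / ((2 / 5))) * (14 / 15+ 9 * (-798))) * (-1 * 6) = 1184876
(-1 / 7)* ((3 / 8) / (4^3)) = -3 / 3584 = -0.00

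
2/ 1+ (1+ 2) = 5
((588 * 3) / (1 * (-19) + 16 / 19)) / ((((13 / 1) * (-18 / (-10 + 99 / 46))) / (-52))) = 1344364 / 7935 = 169.42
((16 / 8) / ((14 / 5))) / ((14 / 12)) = 30 / 49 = 0.61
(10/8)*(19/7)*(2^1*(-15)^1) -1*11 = -112.79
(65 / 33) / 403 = 5 / 1023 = 0.00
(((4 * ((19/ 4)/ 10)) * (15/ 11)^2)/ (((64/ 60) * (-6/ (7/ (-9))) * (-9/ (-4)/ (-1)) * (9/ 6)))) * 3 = -3325/ 8712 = -0.38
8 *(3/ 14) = 12/ 7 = 1.71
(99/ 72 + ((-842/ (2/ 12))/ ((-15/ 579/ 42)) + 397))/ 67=122249.27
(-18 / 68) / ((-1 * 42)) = 3 / 476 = 0.01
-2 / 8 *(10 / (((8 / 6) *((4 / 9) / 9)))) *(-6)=3645 / 16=227.81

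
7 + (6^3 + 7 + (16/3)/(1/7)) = 802/3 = 267.33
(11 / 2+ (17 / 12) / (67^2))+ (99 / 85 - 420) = -1892569933 / 4578780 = -413.33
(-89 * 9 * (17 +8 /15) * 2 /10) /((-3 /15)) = 70221 /5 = 14044.20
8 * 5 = 40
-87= -87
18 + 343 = 361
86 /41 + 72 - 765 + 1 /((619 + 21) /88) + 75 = -2019709 /3280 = -615.76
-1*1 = -1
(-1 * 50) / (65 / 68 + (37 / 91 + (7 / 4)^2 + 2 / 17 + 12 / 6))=-7.64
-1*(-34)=34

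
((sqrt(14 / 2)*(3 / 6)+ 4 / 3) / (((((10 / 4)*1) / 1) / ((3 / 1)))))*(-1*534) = -4272 / 5 - 1602*sqrt(7) / 5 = -1702.10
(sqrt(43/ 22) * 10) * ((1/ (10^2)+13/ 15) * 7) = 85.79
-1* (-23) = 23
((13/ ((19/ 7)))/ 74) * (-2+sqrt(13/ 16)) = -91/ 703+91 * sqrt(13)/ 5624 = -0.07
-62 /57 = -1.09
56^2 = 3136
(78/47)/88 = 39/2068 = 0.02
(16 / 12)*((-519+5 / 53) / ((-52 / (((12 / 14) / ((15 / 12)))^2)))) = 5280384 / 844025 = 6.26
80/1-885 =-805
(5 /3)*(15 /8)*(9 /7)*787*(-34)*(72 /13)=-54184950 /91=-595439.01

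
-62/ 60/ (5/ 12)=-62/ 25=-2.48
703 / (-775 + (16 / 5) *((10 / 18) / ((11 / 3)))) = -23199 / 25559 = -0.91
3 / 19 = 0.16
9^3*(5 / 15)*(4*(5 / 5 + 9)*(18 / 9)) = 19440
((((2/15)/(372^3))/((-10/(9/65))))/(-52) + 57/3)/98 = 27549763488001/142098780096000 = 0.19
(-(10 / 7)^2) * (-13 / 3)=1300 / 147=8.84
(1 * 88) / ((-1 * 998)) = -44 / 499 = -0.09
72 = 72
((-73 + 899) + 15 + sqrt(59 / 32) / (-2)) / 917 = 841 / 917 -sqrt(118) / 14672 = 0.92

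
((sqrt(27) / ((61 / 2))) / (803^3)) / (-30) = -sqrt(3) / 157923396235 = -0.00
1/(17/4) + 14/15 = 298/255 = 1.17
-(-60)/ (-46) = -30/ 23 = -1.30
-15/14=-1.07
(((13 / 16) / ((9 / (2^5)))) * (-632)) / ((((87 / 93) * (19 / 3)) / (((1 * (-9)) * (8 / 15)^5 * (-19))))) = -16691757056 / 7340625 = -2273.89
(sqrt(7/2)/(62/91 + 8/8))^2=57967/46818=1.24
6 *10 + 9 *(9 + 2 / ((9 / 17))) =175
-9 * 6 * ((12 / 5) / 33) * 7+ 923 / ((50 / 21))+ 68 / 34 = 199193 / 550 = 362.17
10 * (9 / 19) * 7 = 630 / 19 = 33.16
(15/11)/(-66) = -5/242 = -0.02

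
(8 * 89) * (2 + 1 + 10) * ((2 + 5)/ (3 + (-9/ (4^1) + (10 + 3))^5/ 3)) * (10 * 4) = 7961640960/ 147017659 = 54.15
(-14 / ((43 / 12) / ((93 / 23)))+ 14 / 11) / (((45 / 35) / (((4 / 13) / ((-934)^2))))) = -1106126 / 277593057027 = -0.00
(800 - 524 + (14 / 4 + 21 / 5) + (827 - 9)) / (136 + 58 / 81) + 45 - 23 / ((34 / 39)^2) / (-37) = 15949279629 / 296035705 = 53.88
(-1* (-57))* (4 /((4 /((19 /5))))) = 216.60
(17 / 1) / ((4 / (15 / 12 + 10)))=765 / 16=47.81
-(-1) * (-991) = -991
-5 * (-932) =4660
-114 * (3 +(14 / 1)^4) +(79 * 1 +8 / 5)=-21898427 / 5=-4379685.40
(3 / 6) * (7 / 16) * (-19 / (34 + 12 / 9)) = -399 / 3392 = -0.12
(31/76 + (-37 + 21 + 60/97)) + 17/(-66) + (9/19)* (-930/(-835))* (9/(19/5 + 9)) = -4829804647/325016736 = -14.86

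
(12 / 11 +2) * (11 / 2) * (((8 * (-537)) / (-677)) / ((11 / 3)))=219096 / 7447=29.42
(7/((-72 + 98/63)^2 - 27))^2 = 321489/159815253361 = 0.00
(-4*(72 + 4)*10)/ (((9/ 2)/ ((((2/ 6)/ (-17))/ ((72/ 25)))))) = 19000/ 4131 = 4.60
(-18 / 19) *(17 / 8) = -2.01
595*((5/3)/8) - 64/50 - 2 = 72407/600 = 120.68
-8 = -8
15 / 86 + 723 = 723.17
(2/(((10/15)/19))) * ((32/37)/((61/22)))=40128/2257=17.78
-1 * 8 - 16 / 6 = -32 / 3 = -10.67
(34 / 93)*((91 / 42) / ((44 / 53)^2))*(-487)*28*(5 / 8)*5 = -52906742525 / 1080288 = -48974.66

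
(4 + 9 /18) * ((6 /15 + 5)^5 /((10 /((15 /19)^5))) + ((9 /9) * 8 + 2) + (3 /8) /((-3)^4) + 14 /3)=415806503963 /594263760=699.70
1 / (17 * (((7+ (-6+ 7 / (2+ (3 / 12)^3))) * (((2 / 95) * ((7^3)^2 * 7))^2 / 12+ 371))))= 0.00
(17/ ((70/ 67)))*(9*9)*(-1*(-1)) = 92259/ 70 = 1317.99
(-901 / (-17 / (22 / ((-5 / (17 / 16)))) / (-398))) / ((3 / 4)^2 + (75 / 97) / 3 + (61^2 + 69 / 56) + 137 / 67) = 358901373908 / 13557267575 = 26.47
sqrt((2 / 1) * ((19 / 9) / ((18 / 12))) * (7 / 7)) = 2 * sqrt(57) / 9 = 1.68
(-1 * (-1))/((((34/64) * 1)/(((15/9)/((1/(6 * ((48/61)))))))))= 15360/1037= 14.81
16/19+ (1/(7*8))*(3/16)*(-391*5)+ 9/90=-476983/85120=-5.60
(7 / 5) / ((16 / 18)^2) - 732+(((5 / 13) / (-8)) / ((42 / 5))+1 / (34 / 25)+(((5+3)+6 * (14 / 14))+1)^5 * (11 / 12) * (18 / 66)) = 280857357107 / 1485120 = 189114.25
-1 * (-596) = 596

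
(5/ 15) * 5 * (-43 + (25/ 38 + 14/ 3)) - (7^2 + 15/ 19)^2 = -16516513/ 6498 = -2541.78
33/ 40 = 0.82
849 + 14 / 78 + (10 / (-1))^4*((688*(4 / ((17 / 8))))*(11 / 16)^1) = 5903603006 / 663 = 8904378.59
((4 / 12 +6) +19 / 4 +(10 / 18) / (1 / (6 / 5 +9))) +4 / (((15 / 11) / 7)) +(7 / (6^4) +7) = 286991 / 6480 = 44.29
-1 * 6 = -6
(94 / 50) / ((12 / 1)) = 47 / 300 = 0.16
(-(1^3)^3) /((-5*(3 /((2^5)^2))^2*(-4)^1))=-262144 /45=-5825.42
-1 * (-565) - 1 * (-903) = 1468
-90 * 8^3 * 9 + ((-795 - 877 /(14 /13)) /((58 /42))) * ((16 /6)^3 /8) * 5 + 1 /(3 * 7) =-782928073 /1827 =-428532.06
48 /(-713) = -0.07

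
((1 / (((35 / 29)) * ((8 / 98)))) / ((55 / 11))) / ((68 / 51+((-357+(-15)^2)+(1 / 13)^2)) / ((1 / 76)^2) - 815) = -3549 / 1320842500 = -0.00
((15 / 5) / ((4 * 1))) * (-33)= -99 / 4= -24.75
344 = 344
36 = 36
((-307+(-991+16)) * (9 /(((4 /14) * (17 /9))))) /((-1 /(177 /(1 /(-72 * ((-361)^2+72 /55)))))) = -1952897213094408 /55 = -35507222056261.96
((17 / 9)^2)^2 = 83521 / 6561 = 12.73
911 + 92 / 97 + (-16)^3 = -308853 / 97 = -3184.05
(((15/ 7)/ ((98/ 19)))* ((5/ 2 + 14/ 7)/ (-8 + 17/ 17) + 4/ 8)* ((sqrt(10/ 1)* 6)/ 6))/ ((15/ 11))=-209* sqrt(10)/ 4802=-0.14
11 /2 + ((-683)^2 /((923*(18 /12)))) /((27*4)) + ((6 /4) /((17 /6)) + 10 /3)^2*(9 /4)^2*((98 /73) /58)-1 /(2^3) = 7496507628637 /731855605104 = 10.24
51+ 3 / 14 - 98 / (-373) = 51.48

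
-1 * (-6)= 6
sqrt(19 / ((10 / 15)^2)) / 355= 3* sqrt(19) / 710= 0.02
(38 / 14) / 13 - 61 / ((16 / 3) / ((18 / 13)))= -11377 / 728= -15.63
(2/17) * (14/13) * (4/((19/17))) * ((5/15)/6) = 56/2223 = 0.03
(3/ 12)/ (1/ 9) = 9/ 4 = 2.25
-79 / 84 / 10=-79 / 840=-0.09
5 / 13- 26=-333 / 13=-25.62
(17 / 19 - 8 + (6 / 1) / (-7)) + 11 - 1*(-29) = 4261 / 133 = 32.04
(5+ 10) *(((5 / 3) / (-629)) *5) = -125 / 629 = -0.20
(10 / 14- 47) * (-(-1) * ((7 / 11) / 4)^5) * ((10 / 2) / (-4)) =972405 / 164916224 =0.01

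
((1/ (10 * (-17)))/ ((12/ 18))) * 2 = -0.02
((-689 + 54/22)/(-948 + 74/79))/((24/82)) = 3057616/1234497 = 2.48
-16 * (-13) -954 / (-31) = 7402 / 31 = 238.77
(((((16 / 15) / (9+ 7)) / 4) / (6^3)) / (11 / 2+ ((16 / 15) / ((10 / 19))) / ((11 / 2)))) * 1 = 55 / 4183056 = 0.00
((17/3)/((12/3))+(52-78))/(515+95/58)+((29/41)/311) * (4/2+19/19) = -18688615/458500458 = -0.04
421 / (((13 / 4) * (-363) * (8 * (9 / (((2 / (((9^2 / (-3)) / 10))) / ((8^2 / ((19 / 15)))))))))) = 7999 / 110084832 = 0.00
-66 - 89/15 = -71.93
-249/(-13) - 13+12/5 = 556/65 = 8.55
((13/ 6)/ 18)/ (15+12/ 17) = 0.01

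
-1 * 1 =-1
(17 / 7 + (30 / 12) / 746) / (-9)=-25399 / 93996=-0.27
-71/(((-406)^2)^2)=-71/27170906896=-0.00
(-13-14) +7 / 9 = -236 / 9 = -26.22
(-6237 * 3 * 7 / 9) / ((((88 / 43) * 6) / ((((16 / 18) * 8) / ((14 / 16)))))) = -9632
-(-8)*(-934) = -7472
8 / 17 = 0.47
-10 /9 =-1.11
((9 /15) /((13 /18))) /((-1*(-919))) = 54 /59735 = 0.00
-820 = -820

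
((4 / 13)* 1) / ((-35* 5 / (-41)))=164 / 2275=0.07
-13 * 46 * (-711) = 425178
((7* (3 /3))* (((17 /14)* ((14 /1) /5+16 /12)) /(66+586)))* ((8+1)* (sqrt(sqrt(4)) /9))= 527* sqrt(2) /9780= 0.08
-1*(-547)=547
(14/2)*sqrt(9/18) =7*sqrt(2)/2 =4.95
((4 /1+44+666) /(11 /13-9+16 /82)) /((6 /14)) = -63427 /303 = -209.33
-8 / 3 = -2.67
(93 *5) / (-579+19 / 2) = -930 / 1139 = -0.82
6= 6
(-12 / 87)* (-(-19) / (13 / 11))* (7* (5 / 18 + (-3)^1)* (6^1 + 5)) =464.81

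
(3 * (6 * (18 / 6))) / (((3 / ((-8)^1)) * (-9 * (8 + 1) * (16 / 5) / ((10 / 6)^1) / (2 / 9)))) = 50 / 243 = 0.21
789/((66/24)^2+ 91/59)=248272/2865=86.66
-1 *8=-8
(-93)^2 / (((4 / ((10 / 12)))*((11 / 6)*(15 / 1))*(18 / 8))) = 961 / 33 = 29.12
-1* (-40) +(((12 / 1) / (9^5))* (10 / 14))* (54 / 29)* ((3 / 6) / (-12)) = 17758435 / 443961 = 40.00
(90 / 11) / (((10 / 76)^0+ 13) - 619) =-18 / 1331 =-0.01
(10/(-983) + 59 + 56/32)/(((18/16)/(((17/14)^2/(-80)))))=-69021581/69360480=-1.00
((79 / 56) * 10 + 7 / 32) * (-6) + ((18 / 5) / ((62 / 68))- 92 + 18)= -2708281 / 17360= -156.01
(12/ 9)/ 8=1/ 6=0.17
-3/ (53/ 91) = -273/ 53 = -5.15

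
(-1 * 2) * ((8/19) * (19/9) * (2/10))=-16/45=-0.36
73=73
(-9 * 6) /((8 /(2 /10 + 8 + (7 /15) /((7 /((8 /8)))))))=-279 /5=-55.80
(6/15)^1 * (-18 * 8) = -288/5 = -57.60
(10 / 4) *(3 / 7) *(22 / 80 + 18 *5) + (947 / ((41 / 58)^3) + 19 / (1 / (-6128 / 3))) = -834433364581 / 23157456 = -36033.03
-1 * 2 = -2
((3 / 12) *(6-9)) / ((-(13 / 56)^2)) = 2352 / 169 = 13.92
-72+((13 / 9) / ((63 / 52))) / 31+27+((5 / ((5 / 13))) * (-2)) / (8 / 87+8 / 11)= -75495535 / 984312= -76.70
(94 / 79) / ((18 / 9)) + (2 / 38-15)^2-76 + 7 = 4420980 / 28519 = 155.02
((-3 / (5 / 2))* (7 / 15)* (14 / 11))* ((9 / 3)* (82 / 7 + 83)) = -55692 / 275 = -202.52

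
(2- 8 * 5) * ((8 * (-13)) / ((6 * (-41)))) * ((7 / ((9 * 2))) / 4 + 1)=-19513 / 1107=-17.63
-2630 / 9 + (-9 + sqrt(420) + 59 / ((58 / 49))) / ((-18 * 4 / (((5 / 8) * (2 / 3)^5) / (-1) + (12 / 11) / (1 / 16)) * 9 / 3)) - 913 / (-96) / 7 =-295.80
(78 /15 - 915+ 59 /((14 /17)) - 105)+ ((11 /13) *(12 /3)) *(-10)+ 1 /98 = -3111723 /3185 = -976.99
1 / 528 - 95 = -50159 / 528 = -95.00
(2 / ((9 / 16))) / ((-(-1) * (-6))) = -16 / 27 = -0.59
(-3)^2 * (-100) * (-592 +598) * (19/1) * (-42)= 4309200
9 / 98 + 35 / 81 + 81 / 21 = 34777 / 7938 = 4.38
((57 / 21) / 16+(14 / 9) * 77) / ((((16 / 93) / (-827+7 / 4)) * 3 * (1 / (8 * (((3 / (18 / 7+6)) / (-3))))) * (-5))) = -12372534217 / 345600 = -35800.16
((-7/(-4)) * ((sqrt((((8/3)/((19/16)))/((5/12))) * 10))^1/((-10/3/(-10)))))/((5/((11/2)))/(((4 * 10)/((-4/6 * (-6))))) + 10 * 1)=616 * sqrt(19)/703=3.82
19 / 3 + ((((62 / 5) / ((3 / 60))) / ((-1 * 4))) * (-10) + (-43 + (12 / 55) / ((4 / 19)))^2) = 21664567 / 9075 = 2387.28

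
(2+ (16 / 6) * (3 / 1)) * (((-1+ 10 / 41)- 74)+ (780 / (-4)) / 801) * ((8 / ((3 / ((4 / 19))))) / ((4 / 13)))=-1368.41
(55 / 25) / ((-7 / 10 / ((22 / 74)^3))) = -29282 / 354571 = -0.08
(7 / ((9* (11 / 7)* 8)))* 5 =245 / 792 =0.31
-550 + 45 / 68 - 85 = -43135 / 68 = -634.34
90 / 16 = 45 / 8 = 5.62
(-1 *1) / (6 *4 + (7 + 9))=-1 / 40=-0.02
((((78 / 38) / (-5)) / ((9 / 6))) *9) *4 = -9.85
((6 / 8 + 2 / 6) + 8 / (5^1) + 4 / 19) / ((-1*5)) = -3299 / 5700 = -0.58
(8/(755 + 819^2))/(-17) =-2/2853943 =-0.00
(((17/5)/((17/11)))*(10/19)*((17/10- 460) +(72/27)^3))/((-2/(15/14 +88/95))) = 3466935967/6822900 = 508.13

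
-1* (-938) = 938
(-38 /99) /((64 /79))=-1501 /3168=-0.47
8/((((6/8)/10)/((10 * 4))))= 12800/3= 4266.67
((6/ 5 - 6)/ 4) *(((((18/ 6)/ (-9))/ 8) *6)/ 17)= 3/ 170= 0.02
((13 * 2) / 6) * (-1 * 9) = -39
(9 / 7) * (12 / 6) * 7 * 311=5598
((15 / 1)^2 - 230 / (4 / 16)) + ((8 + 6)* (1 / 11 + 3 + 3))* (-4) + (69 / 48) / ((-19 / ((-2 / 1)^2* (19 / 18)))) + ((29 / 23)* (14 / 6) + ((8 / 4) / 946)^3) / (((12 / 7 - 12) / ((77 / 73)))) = -3617040185211193 / 3488953524408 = -1036.71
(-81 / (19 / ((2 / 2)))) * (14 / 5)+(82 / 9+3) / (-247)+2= -110993 / 11115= -9.99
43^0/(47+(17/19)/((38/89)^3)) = 0.02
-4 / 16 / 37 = -0.01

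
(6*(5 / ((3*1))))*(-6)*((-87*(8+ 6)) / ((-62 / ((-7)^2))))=-1790460 / 31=-57756.77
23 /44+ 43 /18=1153 /396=2.91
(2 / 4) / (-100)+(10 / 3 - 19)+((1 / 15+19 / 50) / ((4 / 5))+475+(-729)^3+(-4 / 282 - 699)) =-2731316133299 / 7050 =-387420728.13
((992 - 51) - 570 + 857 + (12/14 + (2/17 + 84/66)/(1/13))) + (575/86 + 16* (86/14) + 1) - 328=115377517/112574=1024.90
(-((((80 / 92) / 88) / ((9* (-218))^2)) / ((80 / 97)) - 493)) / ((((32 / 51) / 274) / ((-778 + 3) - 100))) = -31310713651485638125 / 166213859328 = -188376070.31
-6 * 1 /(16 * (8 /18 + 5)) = -27 /392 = -0.07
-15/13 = -1.15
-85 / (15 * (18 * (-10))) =17 / 540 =0.03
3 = 3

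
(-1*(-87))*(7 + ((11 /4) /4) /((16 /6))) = 80823 /128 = 631.43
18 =18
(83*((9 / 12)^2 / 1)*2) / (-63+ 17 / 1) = -747 / 368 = -2.03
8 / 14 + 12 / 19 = 160 / 133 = 1.20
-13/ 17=-0.76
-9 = -9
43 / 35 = 1.23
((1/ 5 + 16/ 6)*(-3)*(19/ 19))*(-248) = 10664/ 5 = 2132.80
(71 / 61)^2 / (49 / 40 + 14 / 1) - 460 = -1042199300 / 2266089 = -459.91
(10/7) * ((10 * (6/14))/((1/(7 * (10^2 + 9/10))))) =30270/7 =4324.29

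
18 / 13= 1.38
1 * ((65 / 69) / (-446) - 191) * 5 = -29389495 / 30774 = -955.01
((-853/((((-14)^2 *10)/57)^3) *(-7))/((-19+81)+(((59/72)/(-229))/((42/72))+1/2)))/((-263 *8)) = -108525135123/97165040526848000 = -0.00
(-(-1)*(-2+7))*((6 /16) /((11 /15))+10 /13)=7325 /1144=6.40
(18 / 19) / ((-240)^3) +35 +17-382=-330.00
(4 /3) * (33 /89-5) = -6.17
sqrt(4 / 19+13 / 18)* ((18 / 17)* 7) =21* sqrt(12122) / 323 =7.16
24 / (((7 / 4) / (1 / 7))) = 96 / 49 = 1.96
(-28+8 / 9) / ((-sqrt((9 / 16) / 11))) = 976 * sqrt(11) / 27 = 119.89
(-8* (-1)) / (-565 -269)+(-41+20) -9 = -30.01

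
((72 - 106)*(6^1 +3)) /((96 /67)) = -3417 /16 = -213.56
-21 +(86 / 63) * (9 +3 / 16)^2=12061 / 128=94.23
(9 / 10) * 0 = 0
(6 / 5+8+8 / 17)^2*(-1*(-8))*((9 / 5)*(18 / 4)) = 218921616 / 36125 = 6060.11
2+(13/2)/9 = 49/18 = 2.72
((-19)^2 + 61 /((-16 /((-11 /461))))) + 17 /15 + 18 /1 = 42068017 /110640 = 380.22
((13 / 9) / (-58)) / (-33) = 13 / 17226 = 0.00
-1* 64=-64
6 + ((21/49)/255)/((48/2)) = 85681/14280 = 6.00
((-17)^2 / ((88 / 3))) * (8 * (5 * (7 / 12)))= 10115 / 44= 229.89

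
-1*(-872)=872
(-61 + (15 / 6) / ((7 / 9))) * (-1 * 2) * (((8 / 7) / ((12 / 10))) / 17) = 16180 / 2499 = 6.47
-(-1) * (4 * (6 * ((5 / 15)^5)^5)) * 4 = 32 / 282429536481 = 0.00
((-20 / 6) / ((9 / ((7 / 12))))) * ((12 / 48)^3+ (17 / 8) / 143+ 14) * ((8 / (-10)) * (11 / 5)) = 898849 / 168480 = 5.34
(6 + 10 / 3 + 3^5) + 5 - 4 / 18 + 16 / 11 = 25598 / 99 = 258.57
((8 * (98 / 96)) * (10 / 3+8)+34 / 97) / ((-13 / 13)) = -81107 / 873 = -92.91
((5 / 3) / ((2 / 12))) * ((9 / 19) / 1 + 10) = 1990 / 19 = 104.74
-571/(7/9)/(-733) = 5139/5131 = 1.00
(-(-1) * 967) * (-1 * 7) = -6769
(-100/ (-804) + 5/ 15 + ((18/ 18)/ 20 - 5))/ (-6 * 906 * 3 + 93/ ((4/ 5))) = 18059/ 65090835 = 0.00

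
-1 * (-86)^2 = -7396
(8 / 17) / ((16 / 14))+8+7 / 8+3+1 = 1807 / 136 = 13.29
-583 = -583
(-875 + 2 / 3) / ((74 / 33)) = -28853 / 74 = -389.91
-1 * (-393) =393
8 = 8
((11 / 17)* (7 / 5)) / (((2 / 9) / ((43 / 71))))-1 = 17729 / 12070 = 1.47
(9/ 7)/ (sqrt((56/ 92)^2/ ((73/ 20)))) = 207 * sqrt(365)/ 980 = 4.04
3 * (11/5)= 33/5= 6.60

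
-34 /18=-17 /9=-1.89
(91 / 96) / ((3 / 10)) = 455 / 144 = 3.16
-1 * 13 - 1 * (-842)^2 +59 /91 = -64516848 /91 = -708976.35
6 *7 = 42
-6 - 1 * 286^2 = -81802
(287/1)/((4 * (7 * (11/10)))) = 205/22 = 9.32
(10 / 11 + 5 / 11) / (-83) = -15 / 913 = -0.02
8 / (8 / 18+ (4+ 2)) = 36 / 29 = 1.24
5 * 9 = 45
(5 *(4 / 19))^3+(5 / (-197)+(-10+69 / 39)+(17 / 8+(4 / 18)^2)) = -4.92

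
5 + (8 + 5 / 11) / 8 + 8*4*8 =23061 / 88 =262.06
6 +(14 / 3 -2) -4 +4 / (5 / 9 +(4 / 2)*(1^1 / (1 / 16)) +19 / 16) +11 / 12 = 5.70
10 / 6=5 / 3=1.67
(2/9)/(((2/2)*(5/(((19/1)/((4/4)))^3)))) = 13718/45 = 304.84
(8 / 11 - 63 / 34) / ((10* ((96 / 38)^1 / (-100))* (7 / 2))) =39995 / 31416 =1.27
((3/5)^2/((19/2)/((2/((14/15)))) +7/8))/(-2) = -108/3185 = -0.03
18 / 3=6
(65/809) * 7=455/809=0.56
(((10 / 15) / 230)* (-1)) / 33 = -1 / 11385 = -0.00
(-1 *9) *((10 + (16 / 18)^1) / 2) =-49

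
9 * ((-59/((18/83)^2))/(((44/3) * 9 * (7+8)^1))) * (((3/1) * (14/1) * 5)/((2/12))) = -2845157/396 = -7184.74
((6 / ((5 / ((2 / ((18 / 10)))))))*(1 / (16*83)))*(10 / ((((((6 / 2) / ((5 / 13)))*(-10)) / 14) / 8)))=-140 / 9711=-0.01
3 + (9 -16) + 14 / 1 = 10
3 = 3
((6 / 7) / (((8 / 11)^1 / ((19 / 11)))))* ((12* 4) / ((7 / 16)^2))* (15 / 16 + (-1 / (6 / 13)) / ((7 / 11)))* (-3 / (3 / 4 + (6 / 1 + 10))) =36290304 / 160867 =225.59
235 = 235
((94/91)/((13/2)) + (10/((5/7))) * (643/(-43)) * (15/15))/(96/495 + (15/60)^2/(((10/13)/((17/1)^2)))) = -11237193792/1271775869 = -8.84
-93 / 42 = -31 / 14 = -2.21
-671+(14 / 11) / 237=-1749283 / 2607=-670.99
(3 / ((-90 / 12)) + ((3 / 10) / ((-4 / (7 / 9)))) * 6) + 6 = 21 / 4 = 5.25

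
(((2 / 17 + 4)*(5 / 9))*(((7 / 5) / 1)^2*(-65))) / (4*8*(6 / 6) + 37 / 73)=-465010 / 51867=-8.97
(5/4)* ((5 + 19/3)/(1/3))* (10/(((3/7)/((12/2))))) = 5950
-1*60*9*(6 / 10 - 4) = 1836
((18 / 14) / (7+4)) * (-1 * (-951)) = 8559 / 77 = 111.16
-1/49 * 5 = -5/49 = -0.10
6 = 6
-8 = -8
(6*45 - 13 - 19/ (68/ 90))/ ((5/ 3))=23649/ 170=139.11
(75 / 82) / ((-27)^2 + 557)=75 / 105452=0.00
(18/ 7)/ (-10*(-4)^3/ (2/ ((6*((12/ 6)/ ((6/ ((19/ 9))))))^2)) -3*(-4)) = 729/ 1620682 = 0.00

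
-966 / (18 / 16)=-2576 / 3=-858.67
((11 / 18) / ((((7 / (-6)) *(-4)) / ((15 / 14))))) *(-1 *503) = -27665 / 392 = -70.57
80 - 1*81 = -1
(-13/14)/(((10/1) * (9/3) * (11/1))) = -13/4620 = -0.00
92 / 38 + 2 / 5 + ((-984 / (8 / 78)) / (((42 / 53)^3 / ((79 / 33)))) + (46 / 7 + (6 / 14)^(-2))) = -595341114061 / 12903660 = -46137.38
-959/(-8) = 959/8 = 119.88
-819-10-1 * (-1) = -828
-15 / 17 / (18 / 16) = -0.78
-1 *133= -133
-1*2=-2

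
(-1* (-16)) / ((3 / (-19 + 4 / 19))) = -1904 / 19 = -100.21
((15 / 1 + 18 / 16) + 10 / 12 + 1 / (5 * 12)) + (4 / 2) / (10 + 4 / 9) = 17.17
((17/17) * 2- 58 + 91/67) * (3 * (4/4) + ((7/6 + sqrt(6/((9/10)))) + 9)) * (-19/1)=139118 * sqrt(15)/201 + 5495161/402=16350.16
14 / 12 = 7 / 6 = 1.17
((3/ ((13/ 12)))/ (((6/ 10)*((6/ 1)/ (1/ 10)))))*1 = 1/ 13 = 0.08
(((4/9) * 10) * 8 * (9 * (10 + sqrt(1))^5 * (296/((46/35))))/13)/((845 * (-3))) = -352203.78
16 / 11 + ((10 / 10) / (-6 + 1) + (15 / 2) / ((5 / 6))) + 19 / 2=2173 / 110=19.75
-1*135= -135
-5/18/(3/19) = -95/54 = -1.76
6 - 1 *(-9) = 15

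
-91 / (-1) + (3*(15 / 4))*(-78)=-1573 / 2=-786.50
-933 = -933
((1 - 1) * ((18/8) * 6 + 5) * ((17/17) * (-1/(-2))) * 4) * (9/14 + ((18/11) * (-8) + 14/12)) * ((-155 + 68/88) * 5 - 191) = 0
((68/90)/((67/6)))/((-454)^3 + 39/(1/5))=-68/94044351345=-0.00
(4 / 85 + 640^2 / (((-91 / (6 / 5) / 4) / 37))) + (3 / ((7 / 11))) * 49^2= -6095768771 / 7735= -788076.12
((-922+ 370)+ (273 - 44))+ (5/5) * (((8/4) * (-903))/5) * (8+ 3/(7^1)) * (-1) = 13607/5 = 2721.40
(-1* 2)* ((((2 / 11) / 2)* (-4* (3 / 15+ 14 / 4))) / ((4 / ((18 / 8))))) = 333 / 220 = 1.51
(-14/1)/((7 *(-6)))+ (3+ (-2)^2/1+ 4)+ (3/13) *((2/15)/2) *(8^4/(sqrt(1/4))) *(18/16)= 29858/195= 153.12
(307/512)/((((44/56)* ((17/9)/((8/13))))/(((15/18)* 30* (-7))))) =-3384675/77792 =-43.51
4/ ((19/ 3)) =12/ 19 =0.63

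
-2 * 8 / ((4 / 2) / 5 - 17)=80 / 83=0.96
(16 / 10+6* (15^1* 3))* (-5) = -1358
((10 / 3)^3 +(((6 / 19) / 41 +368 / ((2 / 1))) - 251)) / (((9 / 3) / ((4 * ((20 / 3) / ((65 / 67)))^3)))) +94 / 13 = -48483764861794 / 3742969581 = -12953.29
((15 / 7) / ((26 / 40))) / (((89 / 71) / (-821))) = -17487300 / 8099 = -2159.19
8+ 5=13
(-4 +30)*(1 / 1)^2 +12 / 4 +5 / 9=266 / 9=29.56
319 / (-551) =-11 / 19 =-0.58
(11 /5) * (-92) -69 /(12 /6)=-2369 /10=-236.90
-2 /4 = -1 /2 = -0.50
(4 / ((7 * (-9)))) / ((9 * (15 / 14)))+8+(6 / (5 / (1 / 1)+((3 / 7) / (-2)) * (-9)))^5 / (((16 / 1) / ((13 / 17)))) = 8.02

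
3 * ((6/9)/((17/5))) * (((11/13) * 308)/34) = 16940/3757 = 4.51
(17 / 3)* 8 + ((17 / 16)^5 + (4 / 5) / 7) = 5152889657 / 110100480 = 46.80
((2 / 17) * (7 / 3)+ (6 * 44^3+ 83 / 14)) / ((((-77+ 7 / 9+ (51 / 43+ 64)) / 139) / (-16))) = 52348863797880 / 508249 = 102998459.02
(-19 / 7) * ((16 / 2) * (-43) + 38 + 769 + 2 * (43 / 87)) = -766973 / 609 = -1259.40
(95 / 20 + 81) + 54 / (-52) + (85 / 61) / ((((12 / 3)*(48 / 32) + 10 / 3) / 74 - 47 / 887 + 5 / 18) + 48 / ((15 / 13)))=1959324584065 / 23120305156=84.74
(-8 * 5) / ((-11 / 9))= 32.73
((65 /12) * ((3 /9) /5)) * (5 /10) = 13 /72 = 0.18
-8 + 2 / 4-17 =-49 / 2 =-24.50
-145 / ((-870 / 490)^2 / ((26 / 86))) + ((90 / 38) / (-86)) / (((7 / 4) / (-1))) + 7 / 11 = -217616092 / 16419249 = -13.25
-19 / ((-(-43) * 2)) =-19 / 86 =-0.22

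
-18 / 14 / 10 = -9 / 70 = -0.13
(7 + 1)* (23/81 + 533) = 345568/81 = 4266.27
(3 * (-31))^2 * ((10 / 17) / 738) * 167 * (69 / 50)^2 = 764078607 / 348500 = 2192.48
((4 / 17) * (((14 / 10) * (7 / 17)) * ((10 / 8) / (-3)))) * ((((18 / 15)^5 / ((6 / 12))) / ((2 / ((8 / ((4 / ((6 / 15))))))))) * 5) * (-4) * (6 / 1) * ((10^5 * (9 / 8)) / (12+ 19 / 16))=7023034368 / 60979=115171.36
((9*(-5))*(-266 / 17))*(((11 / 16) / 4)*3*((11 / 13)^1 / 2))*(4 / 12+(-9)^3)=-791534205 / 7072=-111925.09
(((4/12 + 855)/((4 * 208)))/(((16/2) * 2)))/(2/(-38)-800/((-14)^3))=8361311/31090176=0.27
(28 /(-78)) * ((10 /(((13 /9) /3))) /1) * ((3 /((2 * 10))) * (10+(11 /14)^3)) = -776817 /66248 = -11.73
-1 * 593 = -593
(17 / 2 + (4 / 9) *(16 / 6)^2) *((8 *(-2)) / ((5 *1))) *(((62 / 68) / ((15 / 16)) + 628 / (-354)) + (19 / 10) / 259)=46763124388 / 1578145275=29.63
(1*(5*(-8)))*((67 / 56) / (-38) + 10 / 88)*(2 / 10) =-1923 / 2926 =-0.66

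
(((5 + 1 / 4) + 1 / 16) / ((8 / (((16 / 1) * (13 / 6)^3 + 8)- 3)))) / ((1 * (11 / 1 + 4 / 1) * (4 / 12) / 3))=76993 / 1152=66.83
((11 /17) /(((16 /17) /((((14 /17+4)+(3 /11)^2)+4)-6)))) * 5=29805 /2992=9.96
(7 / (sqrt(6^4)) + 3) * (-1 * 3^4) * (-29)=30015 / 4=7503.75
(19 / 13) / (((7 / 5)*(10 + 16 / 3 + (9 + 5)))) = 285 / 8008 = 0.04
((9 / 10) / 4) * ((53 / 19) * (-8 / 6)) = -159 / 190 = -0.84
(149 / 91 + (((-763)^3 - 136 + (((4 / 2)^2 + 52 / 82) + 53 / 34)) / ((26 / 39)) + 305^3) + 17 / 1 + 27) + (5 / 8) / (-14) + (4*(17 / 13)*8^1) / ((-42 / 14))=-1942144762176007 / 3044496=-637919958.57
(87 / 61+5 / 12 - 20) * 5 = -66455 / 732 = -90.79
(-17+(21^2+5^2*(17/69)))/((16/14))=207767/552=376.39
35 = 35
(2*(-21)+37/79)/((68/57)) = -11001/316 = -34.81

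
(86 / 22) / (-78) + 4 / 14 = 1415 / 6006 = 0.24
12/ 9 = 4/ 3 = 1.33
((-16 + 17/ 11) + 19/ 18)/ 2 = -2653/ 396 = -6.70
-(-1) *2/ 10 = 1/ 5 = 0.20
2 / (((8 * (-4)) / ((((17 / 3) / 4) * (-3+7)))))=-17 / 48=-0.35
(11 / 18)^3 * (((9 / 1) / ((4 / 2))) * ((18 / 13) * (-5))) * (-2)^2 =-6655 / 234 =-28.44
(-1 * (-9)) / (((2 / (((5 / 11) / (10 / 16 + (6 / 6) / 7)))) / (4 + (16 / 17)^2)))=13.02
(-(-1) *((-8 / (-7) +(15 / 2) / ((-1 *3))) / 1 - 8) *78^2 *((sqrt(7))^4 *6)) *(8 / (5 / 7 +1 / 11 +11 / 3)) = -30930131232 / 1033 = -29942043.79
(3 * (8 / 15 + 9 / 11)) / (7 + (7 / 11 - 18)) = -223 / 570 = -0.39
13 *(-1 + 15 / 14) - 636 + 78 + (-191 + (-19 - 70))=-11719 / 14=-837.07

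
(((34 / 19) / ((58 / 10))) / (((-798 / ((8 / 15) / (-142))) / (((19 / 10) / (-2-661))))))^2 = 4 / 230977787384205225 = 0.00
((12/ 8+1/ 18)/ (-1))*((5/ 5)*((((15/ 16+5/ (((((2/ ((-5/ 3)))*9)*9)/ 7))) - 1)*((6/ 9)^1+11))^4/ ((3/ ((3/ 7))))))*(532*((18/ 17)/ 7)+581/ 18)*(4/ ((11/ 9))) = -377271600327581612813125/ 7787788859761016832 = -48443.99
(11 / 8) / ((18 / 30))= 55 / 24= 2.29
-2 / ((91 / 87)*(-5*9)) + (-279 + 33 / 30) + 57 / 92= -34815541 / 125580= -277.24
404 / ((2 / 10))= 2020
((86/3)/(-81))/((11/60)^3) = -57.43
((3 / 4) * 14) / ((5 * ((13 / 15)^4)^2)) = 6.60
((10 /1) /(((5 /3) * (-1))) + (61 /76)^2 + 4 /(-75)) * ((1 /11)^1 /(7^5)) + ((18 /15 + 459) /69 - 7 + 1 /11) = -9005508443 /37592662800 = -0.24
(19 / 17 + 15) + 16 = 546 / 17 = 32.12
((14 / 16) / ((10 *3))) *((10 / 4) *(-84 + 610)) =1841 / 48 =38.35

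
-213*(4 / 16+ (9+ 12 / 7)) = -2335.39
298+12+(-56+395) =649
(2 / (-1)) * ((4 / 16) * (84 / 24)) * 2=-7 / 2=-3.50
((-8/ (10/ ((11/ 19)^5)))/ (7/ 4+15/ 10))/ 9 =-2576816/ 1448517915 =-0.00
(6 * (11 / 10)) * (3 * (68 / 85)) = 396 / 25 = 15.84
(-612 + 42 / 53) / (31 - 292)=2.34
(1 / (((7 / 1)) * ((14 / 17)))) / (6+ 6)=0.01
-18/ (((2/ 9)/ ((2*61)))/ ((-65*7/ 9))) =499590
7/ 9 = 0.78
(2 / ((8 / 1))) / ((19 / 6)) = 3 / 38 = 0.08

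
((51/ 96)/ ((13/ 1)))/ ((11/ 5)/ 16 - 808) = -0.00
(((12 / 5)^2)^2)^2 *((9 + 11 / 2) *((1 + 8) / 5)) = 56112611328 / 1953125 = 28729.66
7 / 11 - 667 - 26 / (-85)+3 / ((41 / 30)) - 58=-27672604 / 38335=-721.86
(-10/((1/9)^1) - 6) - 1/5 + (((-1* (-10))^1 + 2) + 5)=-396/5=-79.20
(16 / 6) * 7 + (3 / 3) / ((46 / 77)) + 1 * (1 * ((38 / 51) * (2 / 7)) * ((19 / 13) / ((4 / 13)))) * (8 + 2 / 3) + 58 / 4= 1074106 / 24633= 43.60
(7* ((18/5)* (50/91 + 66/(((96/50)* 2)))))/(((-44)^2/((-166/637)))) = -3858255/64128064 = -0.06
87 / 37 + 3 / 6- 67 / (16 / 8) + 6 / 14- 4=-8863 / 259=-34.22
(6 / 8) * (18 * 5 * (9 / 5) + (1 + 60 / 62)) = 15249 / 124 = 122.98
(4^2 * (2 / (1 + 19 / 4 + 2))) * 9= 1152 / 31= 37.16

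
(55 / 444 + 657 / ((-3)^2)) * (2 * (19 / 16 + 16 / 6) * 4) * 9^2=1461015 / 8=182626.88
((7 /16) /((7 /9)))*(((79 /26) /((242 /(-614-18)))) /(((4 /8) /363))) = -168507 /52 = -3240.52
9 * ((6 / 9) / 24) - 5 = -19 / 4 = -4.75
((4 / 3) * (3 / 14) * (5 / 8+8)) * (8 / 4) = 69 / 14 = 4.93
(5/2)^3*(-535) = -66875/8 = -8359.38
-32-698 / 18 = -637 / 9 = -70.78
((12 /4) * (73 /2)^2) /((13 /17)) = 271779 /52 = 5226.52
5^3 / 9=125 / 9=13.89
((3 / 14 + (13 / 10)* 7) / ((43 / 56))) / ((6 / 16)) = 20864 / 645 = 32.35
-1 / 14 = -0.07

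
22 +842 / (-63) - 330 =-20246 / 63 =-321.37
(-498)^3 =-123505992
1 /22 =0.05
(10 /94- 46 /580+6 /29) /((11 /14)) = 22323 /74965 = 0.30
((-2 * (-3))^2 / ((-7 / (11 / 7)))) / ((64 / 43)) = -4257 / 784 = -5.43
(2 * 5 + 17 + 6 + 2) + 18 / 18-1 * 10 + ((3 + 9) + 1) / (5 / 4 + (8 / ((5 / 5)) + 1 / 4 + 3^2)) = 988 / 37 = 26.70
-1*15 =-15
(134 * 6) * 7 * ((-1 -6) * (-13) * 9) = 4609332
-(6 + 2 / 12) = -6.17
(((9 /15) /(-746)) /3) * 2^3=-4 /1865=-0.00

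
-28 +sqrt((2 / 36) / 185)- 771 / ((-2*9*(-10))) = -1937 / 60 +sqrt(370) / 1110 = -32.27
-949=-949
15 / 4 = 3.75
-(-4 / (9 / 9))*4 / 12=4 / 3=1.33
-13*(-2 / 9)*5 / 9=130 / 81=1.60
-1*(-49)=49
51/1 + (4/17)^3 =51.01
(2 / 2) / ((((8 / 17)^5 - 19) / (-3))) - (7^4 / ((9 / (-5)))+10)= 11891934532 / 8981505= 1324.05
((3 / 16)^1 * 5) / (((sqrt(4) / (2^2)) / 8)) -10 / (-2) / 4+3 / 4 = 17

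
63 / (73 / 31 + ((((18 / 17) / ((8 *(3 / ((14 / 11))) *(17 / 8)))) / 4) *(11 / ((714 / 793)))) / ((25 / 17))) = 3135650 / 119937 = 26.14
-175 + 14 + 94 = -67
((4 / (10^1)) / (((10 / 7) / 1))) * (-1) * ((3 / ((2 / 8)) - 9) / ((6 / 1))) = -7 / 50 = -0.14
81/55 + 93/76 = 11271/4180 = 2.70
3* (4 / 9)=4 / 3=1.33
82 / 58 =41 / 29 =1.41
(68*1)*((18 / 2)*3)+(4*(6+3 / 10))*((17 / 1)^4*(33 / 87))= 116026326 / 145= 800181.56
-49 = -49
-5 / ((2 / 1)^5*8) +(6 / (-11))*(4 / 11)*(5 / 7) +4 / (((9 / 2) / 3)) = 1629791 / 650496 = 2.51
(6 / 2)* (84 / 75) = 84 / 25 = 3.36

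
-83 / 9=-9.22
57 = 57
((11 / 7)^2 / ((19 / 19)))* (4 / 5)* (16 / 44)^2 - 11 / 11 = -181 / 245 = -0.74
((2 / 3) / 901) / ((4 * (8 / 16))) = 1 / 2703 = 0.00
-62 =-62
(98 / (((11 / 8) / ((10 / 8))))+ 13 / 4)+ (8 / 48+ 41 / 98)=601045 / 6468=92.93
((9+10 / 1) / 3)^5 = 2476099 / 243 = 10189.71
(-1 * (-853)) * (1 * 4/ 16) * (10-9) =853/ 4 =213.25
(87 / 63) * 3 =29 / 7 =4.14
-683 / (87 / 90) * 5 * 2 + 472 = -191212 / 29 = -6593.52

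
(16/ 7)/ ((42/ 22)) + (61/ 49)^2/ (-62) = 523525/ 446586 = 1.17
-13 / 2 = -6.50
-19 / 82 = -0.23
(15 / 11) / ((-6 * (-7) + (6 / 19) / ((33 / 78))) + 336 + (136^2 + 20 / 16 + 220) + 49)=1140 / 16005217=0.00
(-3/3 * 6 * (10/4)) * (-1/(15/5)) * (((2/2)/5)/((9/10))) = 10/9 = 1.11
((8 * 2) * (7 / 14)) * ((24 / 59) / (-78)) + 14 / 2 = 5337 / 767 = 6.96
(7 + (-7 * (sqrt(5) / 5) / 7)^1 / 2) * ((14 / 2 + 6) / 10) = 91 / 10 - 13 * sqrt(5) / 100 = 8.81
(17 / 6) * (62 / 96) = 527 / 288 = 1.83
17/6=2.83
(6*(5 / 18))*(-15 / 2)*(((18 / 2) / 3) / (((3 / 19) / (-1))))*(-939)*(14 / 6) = -1040725 / 2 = -520362.50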